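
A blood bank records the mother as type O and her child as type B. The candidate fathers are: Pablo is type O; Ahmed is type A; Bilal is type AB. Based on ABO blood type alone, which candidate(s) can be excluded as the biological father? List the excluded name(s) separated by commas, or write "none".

A candidate is excluded only if no genotype consistent with his phenotype could produce a type B child with a type O mother.
Pablo (type O): no genotype consistent with that phenotype can produce a type-B child with a type-O mother.
Ahmed (type A): no genotype consistent with that phenotype can produce a type-B child with a type-O mother.

Pablo, Ahmed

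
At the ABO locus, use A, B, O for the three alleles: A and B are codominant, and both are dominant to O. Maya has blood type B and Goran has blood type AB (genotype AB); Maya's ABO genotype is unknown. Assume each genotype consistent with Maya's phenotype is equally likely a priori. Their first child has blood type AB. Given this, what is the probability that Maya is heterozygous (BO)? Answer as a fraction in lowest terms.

1/3

Possible genotypes: Maya ∈ {BB, BO}; Goran ∈ {AB}.
Weight each parental genotype pair by prior × P(type-AB child):
  BB × AB: posterior weight 2/3.
  BO × AB: posterior weight 1/3.
Sum the posterior weight over pairs where Maya is BO: 1/3.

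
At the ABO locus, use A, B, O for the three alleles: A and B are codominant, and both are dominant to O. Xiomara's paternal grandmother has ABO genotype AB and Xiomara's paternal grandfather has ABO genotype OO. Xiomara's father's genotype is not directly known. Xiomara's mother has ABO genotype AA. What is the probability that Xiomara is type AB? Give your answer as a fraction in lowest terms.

Xiomara's father's ABO genotype from AB × OO: 1/2 AO, 1/2 BO.
Crossing each possibility with the mother AA and summing P(type AB): 1/2·0 + 1/2·1/2 = 1/4.

1/4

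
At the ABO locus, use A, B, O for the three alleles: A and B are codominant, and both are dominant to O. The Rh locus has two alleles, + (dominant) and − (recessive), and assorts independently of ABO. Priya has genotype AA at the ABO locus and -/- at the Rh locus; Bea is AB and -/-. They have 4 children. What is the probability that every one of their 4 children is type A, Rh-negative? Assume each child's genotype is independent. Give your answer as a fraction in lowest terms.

1/16

ABO cross AA × AB → 1/2 A, 1/2 AB.
Rh cross -/- × -/- → 1 Rh-; so P(type A, Rh-negative) = 1/2 × 1 = 1/2 per child.
All 4 independent: (1/2)^4 = 1/16.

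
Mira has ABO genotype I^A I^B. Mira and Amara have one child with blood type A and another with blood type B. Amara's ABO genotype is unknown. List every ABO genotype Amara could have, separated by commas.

For each candidate genotype of Amara, check whether crossing it with I^A I^B can produce every observed child phenotype.
  I^A I^A → possible child types {A, AB} ✗
  I^A I^B → possible child types {A, B, AB} ✓
  I^A i → possible child types {A, B, AB} ✓
  I^B I^B → possible child types {B, AB} ✗
  I^B i → possible child types {A, B, AB} ✓
  i i → possible child types {A, B} ✓

I^A I^B, I^A i, I^B i, i i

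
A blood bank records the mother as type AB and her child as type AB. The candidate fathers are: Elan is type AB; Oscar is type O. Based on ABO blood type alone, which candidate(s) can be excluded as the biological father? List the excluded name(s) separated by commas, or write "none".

A candidate is excluded only if no genotype consistent with his phenotype could produce a type AB child with a type AB mother.
Oscar (type O): no genotype consistent with that phenotype can produce a type-AB child with a type-AB mother.

Oscar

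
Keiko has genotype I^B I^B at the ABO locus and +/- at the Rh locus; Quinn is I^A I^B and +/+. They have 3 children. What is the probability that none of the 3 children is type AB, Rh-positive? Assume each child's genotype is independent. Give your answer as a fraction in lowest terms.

ABO cross I^B I^B × I^A I^B → 1/2 B, 1/2 AB.
Rh cross +/- × +/+ → 1 Rh+; so P(type AB, Rh-positive) = 1/2 × 1 = 1/2 per child.
P(not type AB, Rh-positive) = 1/2 for one child; (1/2)^3 = 1/8.

1/8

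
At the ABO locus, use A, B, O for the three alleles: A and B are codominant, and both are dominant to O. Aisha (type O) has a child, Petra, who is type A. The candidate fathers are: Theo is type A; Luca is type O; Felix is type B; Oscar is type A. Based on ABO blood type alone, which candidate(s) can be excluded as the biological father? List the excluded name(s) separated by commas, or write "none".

A candidate is excluded only if no genotype consistent with his phenotype could produce a type A child with a type O mother.
Luca (type O): no genotype consistent with that phenotype can produce a type-A child with a type-O mother.
Felix (type B): no genotype consistent with that phenotype can produce a type-A child with a type-O mother.

Luca, Felix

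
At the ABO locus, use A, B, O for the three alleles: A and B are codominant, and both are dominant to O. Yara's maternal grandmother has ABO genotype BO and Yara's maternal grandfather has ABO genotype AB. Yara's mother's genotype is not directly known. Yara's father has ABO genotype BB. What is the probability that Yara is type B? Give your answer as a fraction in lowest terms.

3/4

Yara's mother's ABO genotype from BO × AB: 1/4 AB, 1/4 AO, 1/4 BB, 1/4 BO.
Crossing each possibility with the father BB and summing P(type B): 1/4·1/2 + 1/4·1/2 + 1/4·1 + 1/4·1 = 3/4.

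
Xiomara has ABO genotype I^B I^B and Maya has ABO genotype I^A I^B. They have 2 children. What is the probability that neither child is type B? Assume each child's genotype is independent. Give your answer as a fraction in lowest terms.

1/4

ABO cross I^B I^B × I^A I^B → 1/2 B, 1/2 AB.
So P(type B) = 1/2 per child.
P(not type B) = 1/2 for one child; (1/2)^2 = 1/4.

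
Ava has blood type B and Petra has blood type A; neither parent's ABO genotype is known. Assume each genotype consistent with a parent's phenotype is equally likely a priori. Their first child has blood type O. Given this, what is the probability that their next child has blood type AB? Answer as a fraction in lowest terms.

1/4

Possible genotypes: Ava ∈ {BB, BO}; Petra ∈ {AA, AO}.
Weight each parental genotype pair by prior × P(type-O child):
  BO × AO: posterior weight 1; P(next child type AB) = 1/4.
Weighted sum = 1/4.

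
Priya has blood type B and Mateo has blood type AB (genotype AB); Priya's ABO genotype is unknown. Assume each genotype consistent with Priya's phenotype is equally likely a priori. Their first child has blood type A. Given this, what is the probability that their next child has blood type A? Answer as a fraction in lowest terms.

Possible genotypes: Priya ∈ {BB, BO}; Mateo ∈ {AB}.
Weight each parental genotype pair by prior × P(type-A child):
  BO × AB: posterior weight 1; P(next child type A) = 1/4.
Weighted sum = 1/4.

1/4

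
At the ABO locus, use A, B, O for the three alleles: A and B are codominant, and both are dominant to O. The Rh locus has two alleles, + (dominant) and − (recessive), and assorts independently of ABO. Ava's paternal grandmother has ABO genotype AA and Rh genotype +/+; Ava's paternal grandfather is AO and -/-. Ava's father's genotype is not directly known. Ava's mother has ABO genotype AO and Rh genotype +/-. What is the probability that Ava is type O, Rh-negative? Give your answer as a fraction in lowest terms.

1/32

Ava's father's ABO genotype from AA × AO: 1/2 AA, 1/2 AO.
Crossing each possibility with the mother AO and summing P(type O): 1/2·0 + 1/2·1/4 = 1/8.
Similarly for Rh via the father's Rh distribution: P(Rh-) = 1/4.
Independent loci: 1/8 × 1/4 = 1/32.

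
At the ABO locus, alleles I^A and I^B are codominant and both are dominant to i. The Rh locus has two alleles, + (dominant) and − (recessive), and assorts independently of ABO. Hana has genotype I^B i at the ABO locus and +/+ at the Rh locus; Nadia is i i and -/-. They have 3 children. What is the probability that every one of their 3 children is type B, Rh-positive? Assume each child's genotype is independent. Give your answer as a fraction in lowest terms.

ABO cross I^B i × i i → 1/2 O, 1/2 B.
Rh cross +/+ × -/- → 1 Rh+; so P(type B, Rh-positive) = 1/2 × 1 = 1/2 per child.
All 3 independent: (1/2)^3 = 1/8.

1/8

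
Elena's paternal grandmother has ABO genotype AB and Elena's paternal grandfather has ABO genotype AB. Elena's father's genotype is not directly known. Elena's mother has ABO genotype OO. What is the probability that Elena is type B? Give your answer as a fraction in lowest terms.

Elena's father's ABO genotype from AB × AB: 1/4 AA, 1/2 AB, 1/4 BB.
Crossing each possibility with the mother OO and summing P(type B): 1/4·0 + 1/2·1/2 + 1/4·1 = 1/2.

1/2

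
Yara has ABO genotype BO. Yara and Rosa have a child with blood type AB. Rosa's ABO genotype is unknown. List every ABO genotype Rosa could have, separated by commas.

AA, AB, AO

For each candidate genotype of Rosa, check whether crossing it with BO can produce every observed child phenotype.
  AA → possible child types {A, AB} ✓
  AB → possible child types {A, B, AB} ✓
  AO → possible child types {O, A, B, AB} ✓
  BB → possible child types {B} ✗
  BO → possible child types {O, B} ✗
  OO → possible child types {O, B} ✗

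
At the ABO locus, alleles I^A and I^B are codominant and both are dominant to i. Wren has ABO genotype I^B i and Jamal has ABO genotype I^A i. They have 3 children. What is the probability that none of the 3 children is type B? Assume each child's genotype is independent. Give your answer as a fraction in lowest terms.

ABO cross I^B i × I^A i → 1/4 O, 1/4 A, 1/4 B, 1/4 AB.
So P(type B) = 1/4 per child.
P(not type B) = 3/4 for one child; (3/4)^3 = 27/64.

27/64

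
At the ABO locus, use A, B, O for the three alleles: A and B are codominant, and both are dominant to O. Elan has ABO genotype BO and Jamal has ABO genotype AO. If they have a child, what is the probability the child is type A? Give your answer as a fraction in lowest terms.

ABO cross BO × AO → offspring phenotypes: 1/4 O, 1/4 A, 1/4 B, 1/4 AB.
So P(type A) = 1/4.

1/4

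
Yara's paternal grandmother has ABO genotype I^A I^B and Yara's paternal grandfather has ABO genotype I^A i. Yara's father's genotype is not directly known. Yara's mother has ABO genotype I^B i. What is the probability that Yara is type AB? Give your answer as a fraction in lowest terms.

1/4

Yara's father's ABO genotype from I^A I^B × I^A i: 1/4 I^A I^A, 1/4 I^A I^B, 1/4 I^A i, 1/4 I^B i.
Crossing each possibility with the mother I^B i and summing P(type AB): 1/4·1/2 + 1/4·1/4 + 1/4·1/4 + 1/4·0 = 1/4.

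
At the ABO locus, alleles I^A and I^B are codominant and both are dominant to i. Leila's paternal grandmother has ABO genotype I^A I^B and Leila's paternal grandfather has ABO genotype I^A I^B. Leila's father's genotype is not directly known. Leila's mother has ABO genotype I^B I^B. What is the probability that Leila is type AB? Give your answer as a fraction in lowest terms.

Leila's father's ABO genotype from I^A I^B × I^A I^B: 1/4 I^A I^A, 1/2 I^A I^B, 1/4 I^B I^B.
Crossing each possibility with the mother I^B I^B and summing P(type AB): 1/4·1 + 1/2·1/2 + 1/4·0 = 1/2.

1/2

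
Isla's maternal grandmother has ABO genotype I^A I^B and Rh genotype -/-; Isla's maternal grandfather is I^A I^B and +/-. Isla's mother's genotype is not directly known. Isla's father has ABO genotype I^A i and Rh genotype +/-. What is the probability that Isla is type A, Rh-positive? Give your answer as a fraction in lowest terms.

5/16

Isla's mother's ABO genotype from I^A I^B × I^A I^B: 1/4 I^A I^A, 1/2 I^A I^B, 1/4 I^B I^B.
Crossing each possibility with the father I^A i and summing P(type A): 1/4·1 + 1/2·1/2 + 1/4·0 = 1/2.
Similarly for Rh via the mother's Rh distribution: P(Rh+) = 5/8.
Independent loci: 1/2 × 5/8 = 5/16.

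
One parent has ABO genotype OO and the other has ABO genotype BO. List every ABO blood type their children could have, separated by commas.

O, B

Gametes from OO × BO give offspring ABO genotypes BO, OO, i.e. phenotypes O, B.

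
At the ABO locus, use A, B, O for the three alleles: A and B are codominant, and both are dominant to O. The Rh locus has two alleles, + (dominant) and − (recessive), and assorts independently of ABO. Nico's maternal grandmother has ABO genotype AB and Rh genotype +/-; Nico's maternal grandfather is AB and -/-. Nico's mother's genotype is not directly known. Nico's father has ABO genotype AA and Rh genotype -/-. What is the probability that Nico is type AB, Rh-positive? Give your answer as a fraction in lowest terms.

Nico's mother's ABO genotype from AB × AB: 1/4 AA, 1/2 AB, 1/4 BB.
Crossing each possibility with the father AA and summing P(type AB): 1/4·0 + 1/2·1/2 + 1/4·1 = 1/2.
Similarly for Rh via the mother's Rh distribution: P(Rh+) = 1/4.
Independent loci: 1/2 × 1/4 = 1/8.

1/8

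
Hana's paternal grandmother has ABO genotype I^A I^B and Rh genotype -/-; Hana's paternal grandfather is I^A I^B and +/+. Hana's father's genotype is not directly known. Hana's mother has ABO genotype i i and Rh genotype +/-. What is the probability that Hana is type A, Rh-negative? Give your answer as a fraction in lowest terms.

1/8

Hana's father's ABO genotype from I^A I^B × I^A I^B: 1/4 I^A I^A, 1/2 I^A I^B, 1/4 I^B I^B.
Crossing each possibility with the mother i i and summing P(type A): 1/4·1 + 1/2·1/2 + 1/4·0 = 1/2.
Similarly for Rh via the father's Rh distribution: P(Rh-) = 1/4.
Independent loci: 1/2 × 1/4 = 1/8.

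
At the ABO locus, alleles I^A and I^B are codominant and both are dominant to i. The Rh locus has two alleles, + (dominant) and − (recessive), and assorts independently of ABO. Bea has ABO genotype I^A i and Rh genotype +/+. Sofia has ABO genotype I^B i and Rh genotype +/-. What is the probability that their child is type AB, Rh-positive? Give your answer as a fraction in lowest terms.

ABO cross I^A i × I^B i → offspring phenotypes: 1/4 O, 1/4 A, 1/4 B, 1/4 AB.
Rh cross +/+ × +/- → 1 Rh+.
Independent loci: P(type AB, Rh-positive) = 1/4 × 1 = 1/4.

1/4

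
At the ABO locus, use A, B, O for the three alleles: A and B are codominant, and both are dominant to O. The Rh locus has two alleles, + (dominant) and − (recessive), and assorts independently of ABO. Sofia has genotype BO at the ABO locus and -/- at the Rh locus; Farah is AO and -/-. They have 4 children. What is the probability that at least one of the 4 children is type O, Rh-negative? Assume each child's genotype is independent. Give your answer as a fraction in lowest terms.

175/256

ABO cross BO × AO → 1/4 O, 1/4 A, 1/4 B, 1/4 AB.
Rh cross -/- × -/- → 1 Rh-; so P(type O, Rh-negative) = 1/4 × 1 = 1/4 per child.
P(none) = (3/4)^4 = 81/256; P(at least one) = 1 − 81/256 = 175/256.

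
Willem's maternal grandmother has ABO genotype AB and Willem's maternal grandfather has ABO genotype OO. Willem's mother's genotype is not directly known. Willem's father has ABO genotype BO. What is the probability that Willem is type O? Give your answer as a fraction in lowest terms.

1/4

Willem's mother's ABO genotype from AB × OO: 1/2 AO, 1/2 BO.
Crossing each possibility with the father BO and summing P(type O): 1/2·1/4 + 1/2·1/4 = 1/4.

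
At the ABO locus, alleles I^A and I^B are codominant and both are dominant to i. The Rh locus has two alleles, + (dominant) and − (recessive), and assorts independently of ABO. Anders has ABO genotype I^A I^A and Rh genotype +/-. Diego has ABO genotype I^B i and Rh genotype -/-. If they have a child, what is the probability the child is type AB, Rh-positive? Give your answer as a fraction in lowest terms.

ABO cross I^A I^A × I^B i → offspring phenotypes: 1/2 A, 1/2 AB.
Rh cross +/- × -/- → 1/2 Rh+, 1/2 Rh-.
Independent loci: P(type AB, Rh-positive) = 1/2 × 1/2 = 1/4.

1/4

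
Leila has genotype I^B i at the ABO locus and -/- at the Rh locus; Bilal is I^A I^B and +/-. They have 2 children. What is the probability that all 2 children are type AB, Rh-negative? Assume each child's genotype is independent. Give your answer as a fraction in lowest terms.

1/64

ABO cross I^B i × I^A I^B → 1/4 A, 1/2 B, 1/4 AB.
Rh cross -/- × +/- → 1/2 Rh+, 1/2 Rh-; so P(type AB, Rh-negative) = 1/4 × 1/2 = 1/8 per child.
All 2 independent: (1/8)^2 = 1/64.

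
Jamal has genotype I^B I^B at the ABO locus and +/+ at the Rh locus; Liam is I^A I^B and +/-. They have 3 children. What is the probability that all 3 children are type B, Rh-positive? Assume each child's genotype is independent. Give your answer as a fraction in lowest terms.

1/8

ABO cross I^B I^B × I^A I^B → 1/2 B, 1/2 AB.
Rh cross +/+ × +/- → 1 Rh+; so P(type B, Rh-positive) = 1/2 × 1 = 1/2 per child.
All 3 independent: (1/2)^3 = 1/8.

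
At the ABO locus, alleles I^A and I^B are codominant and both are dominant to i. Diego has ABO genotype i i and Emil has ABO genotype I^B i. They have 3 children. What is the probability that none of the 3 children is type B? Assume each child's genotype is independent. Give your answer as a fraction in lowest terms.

ABO cross i i × I^B i → 1/2 O, 1/2 B.
So P(type B) = 1/2 per child.
P(not type B) = 1/2 for one child; (1/2)^3 = 1/8.

1/8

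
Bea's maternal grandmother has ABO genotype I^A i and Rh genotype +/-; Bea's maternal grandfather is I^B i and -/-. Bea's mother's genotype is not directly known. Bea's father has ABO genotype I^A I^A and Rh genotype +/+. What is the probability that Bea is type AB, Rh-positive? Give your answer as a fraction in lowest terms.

1/4

Bea's mother's ABO genotype from I^A i × I^B i: 1/4 I^A I^B, 1/4 I^A i, 1/4 I^B i, 1/4 i i.
Crossing each possibility with the father I^A I^A and summing P(type AB): 1/4·1/2 + 1/4·0 + 1/4·1/2 + 1/4·0 = 1/4.
Similarly for Rh via the mother's Rh distribution: P(Rh+) = 1.
Independent loci: 1/4 × 1 = 1/4.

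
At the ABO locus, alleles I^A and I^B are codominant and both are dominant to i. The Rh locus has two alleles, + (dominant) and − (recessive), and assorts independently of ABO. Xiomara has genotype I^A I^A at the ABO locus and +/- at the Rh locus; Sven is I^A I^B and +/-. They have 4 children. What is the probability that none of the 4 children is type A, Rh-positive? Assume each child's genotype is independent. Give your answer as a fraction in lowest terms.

625/4096

ABO cross I^A I^A × I^A I^B → 1/2 A, 1/2 AB.
Rh cross +/- × +/- → 3/4 Rh+, 1/4 Rh-; so P(type A, Rh-positive) = 1/2 × 3/4 = 3/8 per child.
P(not type A, Rh-positive) = 5/8 for one child; (5/8)^4 = 625/4096.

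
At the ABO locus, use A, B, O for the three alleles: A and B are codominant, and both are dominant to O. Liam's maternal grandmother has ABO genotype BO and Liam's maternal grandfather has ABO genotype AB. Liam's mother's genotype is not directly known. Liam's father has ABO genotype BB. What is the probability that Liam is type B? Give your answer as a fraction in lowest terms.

3/4

Liam's mother's ABO genotype from BO × AB: 1/4 AB, 1/4 AO, 1/4 BB, 1/4 BO.
Crossing each possibility with the father BB and summing P(type B): 1/4·1/2 + 1/4·1/2 + 1/4·1 + 1/4·1 = 3/4.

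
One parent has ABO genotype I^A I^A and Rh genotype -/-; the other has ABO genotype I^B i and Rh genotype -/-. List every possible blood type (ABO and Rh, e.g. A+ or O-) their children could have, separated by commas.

A-, AB-

Gametes from I^A I^A × I^B i give offspring ABO genotypes I^A I^B, I^A i, i.e. phenotypes A, AB.
Rh cross -/- × -/- → phenotypes Rh-.
Combining independently: A-, AB-.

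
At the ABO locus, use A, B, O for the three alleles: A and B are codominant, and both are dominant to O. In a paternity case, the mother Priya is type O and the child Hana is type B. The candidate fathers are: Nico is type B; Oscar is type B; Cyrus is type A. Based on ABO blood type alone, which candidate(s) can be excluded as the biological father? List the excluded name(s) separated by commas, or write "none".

Cyrus

A candidate is excluded only if no genotype consistent with his phenotype could produce a type B child with a type O mother.
Cyrus (type A): no genotype consistent with that phenotype can produce a type-B child with a type-O mother.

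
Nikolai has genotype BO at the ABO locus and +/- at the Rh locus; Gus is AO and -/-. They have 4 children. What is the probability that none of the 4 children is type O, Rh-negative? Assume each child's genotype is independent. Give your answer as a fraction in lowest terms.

2401/4096

ABO cross BO × AO → 1/4 O, 1/4 A, 1/4 B, 1/4 AB.
Rh cross +/- × -/- → 1/2 Rh+, 1/2 Rh-; so P(type O, Rh-negative) = 1/4 × 1/2 = 1/8 per child.
P(not type O, Rh-negative) = 7/8 for one child; (7/8)^4 = 2401/4096.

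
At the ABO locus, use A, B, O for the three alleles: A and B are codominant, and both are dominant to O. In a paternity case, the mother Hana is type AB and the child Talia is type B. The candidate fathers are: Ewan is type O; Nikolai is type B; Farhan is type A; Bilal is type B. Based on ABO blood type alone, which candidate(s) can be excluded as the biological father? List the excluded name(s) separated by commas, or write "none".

none

A candidate is excluded only if no genotype consistent with his phenotype could produce a type B child with a type AB mother.
Every candidate has at least one consistent genotype combination, so none can be excluded.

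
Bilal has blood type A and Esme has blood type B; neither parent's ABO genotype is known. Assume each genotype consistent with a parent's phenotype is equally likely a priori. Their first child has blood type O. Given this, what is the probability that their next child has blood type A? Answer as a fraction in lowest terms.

Possible genotypes: Bilal ∈ {AA, AO}; Esme ∈ {BB, BO}.
Weight each parental genotype pair by prior × P(type-O child):
  AO × BO: posterior weight 1; P(next child type A) = 1/4.
Weighted sum = 1/4.

1/4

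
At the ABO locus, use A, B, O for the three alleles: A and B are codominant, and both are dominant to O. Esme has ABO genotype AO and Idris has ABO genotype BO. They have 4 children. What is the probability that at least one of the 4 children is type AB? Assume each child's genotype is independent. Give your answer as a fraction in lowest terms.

ABO cross AO × BO → 1/4 O, 1/4 A, 1/4 B, 1/4 AB.
So P(type AB) = 1/4 per child.
P(none) = (3/4)^4 = 81/256; P(at least one) = 1 − 81/256 = 175/256.

175/256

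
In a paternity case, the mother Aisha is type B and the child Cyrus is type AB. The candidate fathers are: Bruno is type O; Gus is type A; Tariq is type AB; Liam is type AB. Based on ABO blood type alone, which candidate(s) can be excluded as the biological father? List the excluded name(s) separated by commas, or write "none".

A candidate is excluded only if no genotype consistent with his phenotype could produce a type AB child with a type B mother.
Bruno (type O): no genotype consistent with that phenotype can produce a type-AB child with a type-B mother.

Bruno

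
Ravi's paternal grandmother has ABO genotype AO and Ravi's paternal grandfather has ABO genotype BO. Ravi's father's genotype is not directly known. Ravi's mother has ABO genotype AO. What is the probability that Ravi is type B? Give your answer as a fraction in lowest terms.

Ravi's father's ABO genotype from AO × BO: 1/4 AB, 1/4 AO, 1/4 BO, 1/4 OO.
Crossing each possibility with the mother AO and summing P(type B): 1/4·1/4 + 1/4·0 + 1/4·1/4 + 1/4·0 = 1/8.

1/8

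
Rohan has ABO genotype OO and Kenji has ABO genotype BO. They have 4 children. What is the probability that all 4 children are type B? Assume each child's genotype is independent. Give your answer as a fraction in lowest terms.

ABO cross OO × BO → 1/2 O, 1/2 B.
So P(type B) = 1/2 per child.
All 4 independent: (1/2)^4 = 1/16.

1/16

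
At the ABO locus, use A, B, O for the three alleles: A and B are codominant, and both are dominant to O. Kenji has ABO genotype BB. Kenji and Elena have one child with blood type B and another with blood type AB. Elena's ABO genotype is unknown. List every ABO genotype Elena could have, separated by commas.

AB, AO

For each candidate genotype of Elena, check whether crossing it with BB can produce every observed child phenotype.
  AA → possible child types {AB} ✗
  AB → possible child types {B, AB} ✓
  AO → possible child types {B, AB} ✓
  BB → possible child types {B} ✗
  BO → possible child types {B} ✗
  OO → possible child types {B} ✗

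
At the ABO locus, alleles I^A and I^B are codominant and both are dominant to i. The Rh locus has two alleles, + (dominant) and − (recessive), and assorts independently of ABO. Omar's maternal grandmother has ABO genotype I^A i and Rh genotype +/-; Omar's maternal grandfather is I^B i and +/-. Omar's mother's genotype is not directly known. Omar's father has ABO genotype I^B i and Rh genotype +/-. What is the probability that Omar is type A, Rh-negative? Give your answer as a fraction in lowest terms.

1/32

Omar's mother's ABO genotype from I^A i × I^B i: 1/4 I^A I^B, 1/4 I^A i, 1/4 I^B i, 1/4 i i.
Crossing each possibility with the father I^B i and summing P(type A): 1/4·1/4 + 1/4·1/4 + 1/4·0 + 1/4·0 = 1/8.
Similarly for Rh via the mother's Rh distribution: P(Rh-) = 1/4.
Independent loci: 1/8 × 1/4 = 1/32.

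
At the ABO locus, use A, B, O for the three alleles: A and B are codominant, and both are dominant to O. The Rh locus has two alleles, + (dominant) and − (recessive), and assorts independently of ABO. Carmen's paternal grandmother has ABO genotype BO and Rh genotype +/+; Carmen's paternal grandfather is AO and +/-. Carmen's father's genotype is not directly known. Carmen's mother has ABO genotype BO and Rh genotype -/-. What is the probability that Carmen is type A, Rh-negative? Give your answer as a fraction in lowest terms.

Carmen's father's ABO genotype from BO × AO: 1/4 AB, 1/4 AO, 1/4 BO, 1/4 OO.
Crossing each possibility with the mother BO and summing P(type A): 1/4·1/4 + 1/4·1/4 + 1/4·0 + 1/4·0 = 1/8.
Similarly for Rh via the father's Rh distribution: P(Rh-) = 1/4.
Independent loci: 1/8 × 1/4 = 1/32.

1/32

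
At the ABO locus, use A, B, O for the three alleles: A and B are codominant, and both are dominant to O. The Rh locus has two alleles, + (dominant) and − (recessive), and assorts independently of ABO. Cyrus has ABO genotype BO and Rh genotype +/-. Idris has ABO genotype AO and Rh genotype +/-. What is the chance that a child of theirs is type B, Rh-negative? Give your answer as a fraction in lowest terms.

1/16

ABO cross BO × AO → offspring phenotypes: 1/4 O, 1/4 A, 1/4 B, 1/4 AB.
Rh cross +/- × +/- → 3/4 Rh+, 1/4 Rh-.
Independent loci: P(type B, Rh-negative) = 1/4 × 1/4 = 1/16.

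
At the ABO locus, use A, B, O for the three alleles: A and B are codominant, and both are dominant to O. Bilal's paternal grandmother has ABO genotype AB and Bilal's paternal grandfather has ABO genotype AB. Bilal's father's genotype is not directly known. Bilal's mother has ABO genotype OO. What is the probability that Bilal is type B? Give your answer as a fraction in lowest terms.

Bilal's father's ABO genotype from AB × AB: 1/4 AA, 1/2 AB, 1/4 BB.
Crossing each possibility with the mother OO and summing P(type B): 1/4·0 + 1/2·1/2 + 1/4·1 = 1/2.

1/2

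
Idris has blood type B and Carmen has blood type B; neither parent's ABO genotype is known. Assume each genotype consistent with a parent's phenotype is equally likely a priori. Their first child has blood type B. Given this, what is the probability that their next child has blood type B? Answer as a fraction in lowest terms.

Possible genotypes: Idris ∈ {BB, BO}; Carmen ∈ {BB, BO}.
Weight each parental genotype pair by prior × P(type-B child):
  BB × BB: posterior weight 4/15; P(next child type B) = 1.
  BB × BO: posterior weight 4/15; P(next child type B) = 1.
  BO × BB: posterior weight 4/15; P(next child type B) = 1.
  BO × BO: posterior weight 1/5; P(next child type B) = 3/4.
Weighted sum = 19/20.

19/20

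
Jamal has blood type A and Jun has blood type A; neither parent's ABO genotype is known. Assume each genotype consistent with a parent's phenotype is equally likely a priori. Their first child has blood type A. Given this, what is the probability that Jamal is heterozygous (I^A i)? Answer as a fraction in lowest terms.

7/15

Possible genotypes: Jamal ∈ {I^A I^A, I^A i}; Jun ∈ {I^A I^A, I^A i}.
Weight each parental genotype pair by prior × P(type-A child):
  I^A I^A × I^A I^A: posterior weight 4/15.
  I^A I^A × I^A i: posterior weight 4/15.
  I^A i × I^A I^A: posterior weight 4/15.
  I^A i × I^A i: posterior weight 1/5.
Sum the posterior weight over pairs where Jamal is I^A i: 7/15.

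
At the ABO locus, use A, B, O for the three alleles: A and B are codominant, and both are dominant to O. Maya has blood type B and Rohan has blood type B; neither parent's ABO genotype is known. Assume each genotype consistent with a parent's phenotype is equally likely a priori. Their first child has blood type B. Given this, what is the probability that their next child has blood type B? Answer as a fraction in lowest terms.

19/20

Possible genotypes: Maya ∈ {BB, BO}; Rohan ∈ {BB, BO}.
Weight each parental genotype pair by prior × P(type-B child):
  BB × BB: posterior weight 4/15; P(next child type B) = 1.
  BB × BO: posterior weight 4/15; P(next child type B) = 1.
  BO × BB: posterior weight 4/15; P(next child type B) = 1.
  BO × BO: posterior weight 1/5; P(next child type B) = 3/4.
Weighted sum = 19/20.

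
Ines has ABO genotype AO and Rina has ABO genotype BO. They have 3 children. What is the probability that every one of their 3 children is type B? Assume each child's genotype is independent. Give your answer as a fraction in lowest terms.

ABO cross AO × BO → 1/4 O, 1/4 A, 1/4 B, 1/4 AB.
So P(type B) = 1/4 per child.
All 3 independent: (1/4)^3 = 1/64.

1/64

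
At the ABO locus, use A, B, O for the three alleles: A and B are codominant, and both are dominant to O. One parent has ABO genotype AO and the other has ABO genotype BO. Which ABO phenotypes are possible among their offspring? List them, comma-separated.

Gametes from AO × BO give offspring ABO genotypes AB, AO, BO, OO, i.e. phenotypes O, A, B, AB.

O, A, B, AB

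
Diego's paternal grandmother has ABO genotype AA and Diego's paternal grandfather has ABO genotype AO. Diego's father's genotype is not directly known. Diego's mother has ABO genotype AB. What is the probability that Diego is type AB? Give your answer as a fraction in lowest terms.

Diego's father's ABO genotype from AA × AO: 1/2 AA, 1/2 AO.
Crossing each possibility with the mother AB and summing P(type AB): 1/2·1/2 + 1/2·1/4 = 3/8.

3/8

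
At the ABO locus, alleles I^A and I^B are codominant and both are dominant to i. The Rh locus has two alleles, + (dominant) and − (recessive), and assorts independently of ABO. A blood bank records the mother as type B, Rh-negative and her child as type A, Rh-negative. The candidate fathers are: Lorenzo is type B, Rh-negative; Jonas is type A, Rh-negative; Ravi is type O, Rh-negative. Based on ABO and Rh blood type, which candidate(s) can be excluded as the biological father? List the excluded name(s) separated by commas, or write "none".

Lorenzo, Ravi

A candidate is excluded only if no genotype consistent with his phenotype could produce a type A, Rh-negative child with a type B, Rh-negative mother.
Lorenzo (type B, Rh-): no genotype consistent with that phenotype can produce a type-A Rh- child with a type-B mother.
Ravi (type O, Rh-): no genotype consistent with that phenotype can produce a type-A Rh- child with a type-B mother.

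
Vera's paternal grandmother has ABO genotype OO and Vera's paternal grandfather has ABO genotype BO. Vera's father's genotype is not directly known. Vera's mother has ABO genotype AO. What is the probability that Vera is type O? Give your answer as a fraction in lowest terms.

3/8

Vera's father's ABO genotype from OO × BO: 1/2 BO, 1/2 OO.
Crossing each possibility with the mother AO and summing P(type O): 1/2·1/4 + 1/2·1/2 = 3/8.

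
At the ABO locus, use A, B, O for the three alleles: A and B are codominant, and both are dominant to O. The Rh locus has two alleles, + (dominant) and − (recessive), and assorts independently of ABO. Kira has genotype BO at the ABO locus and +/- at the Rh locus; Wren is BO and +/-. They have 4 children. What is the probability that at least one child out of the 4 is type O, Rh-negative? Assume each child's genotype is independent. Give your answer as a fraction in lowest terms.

14911/65536

ABO cross BO × BO → 1/4 O, 3/4 B.
Rh cross +/- × +/- → 3/4 Rh+, 1/4 Rh-; so P(type O, Rh-negative) = 1/4 × 1/4 = 1/16 per child.
P(none) = (15/16)^4 = 50625/65536; P(at least one) = 1 − 50625/65536 = 14911/65536.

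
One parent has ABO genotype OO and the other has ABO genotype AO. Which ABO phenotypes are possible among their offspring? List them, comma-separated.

O, A

Gametes from OO × AO give offspring ABO genotypes AO, OO, i.e. phenotypes O, A.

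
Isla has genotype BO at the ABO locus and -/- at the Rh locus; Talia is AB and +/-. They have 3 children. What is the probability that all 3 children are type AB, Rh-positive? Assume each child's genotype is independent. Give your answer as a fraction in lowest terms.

ABO cross BO × AB → 1/4 A, 1/2 B, 1/4 AB.
Rh cross -/- × +/- → 1/2 Rh+, 1/2 Rh-; so P(type AB, Rh-positive) = 1/4 × 1/2 = 1/8 per child.
All 3 independent: (1/8)^3 = 1/512.

1/512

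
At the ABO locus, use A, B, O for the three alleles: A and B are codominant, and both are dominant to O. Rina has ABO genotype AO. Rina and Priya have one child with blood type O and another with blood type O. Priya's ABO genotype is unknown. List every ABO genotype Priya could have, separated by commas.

For each candidate genotype of Priya, check whether crossing it with AO can produce every observed child phenotype.
  AA → possible child types {A} ✗
  AB → possible child types {A, B, AB} ✗
  AO → possible child types {O, A} ✓
  BB → possible child types {B, AB} ✗
  BO → possible child types {O, A, B, AB} ✓
  OO → possible child types {O, A} ✓

AO, BO, OO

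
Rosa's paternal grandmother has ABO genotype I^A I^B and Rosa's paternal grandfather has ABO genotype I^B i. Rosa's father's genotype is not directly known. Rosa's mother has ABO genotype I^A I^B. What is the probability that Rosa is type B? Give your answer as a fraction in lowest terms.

3/8

Rosa's father's ABO genotype from I^A I^B × I^B i: 1/4 I^A I^B, 1/4 I^A i, 1/4 I^B I^B, 1/4 I^B i.
Crossing each possibility with the mother I^A I^B and summing P(type B): 1/4·1/4 + 1/4·1/4 + 1/4·1/2 + 1/4·1/2 = 3/8.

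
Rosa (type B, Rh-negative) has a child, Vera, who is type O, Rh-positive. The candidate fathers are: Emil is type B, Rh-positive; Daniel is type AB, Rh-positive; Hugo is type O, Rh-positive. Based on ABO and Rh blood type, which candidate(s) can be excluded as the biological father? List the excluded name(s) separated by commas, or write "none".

Daniel

A candidate is excluded only if no genotype consistent with his phenotype could produce a type O, Rh-positive child with a type B, Rh-negative mother.
Daniel (type AB, Rh+): no genotype consistent with that phenotype can produce a type-O Rh+ child with a type-B mother.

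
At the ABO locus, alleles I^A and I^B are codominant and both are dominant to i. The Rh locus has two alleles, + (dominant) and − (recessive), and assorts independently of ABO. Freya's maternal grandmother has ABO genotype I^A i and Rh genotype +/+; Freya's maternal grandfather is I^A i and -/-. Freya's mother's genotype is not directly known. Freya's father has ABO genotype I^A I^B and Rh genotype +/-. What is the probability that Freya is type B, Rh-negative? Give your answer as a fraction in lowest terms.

Freya's mother's ABO genotype from I^A i × I^A i: 1/4 I^A I^A, 1/2 I^A i, 1/4 i i.
Crossing each possibility with the father I^A I^B and summing P(type B): 1/4·0 + 1/2·1/4 + 1/4·1/2 = 1/4.
Similarly for Rh via the mother's Rh distribution: P(Rh-) = 1/4.
Independent loci: 1/4 × 1/4 = 1/16.

1/16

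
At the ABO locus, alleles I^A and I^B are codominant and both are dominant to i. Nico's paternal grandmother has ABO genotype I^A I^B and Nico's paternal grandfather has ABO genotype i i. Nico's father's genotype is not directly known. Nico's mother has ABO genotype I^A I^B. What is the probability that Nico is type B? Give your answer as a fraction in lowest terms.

3/8

Nico's father's ABO genotype from I^A I^B × i i: 1/2 I^A i, 1/2 I^B i.
Crossing each possibility with the mother I^A I^B and summing P(type B): 1/2·1/4 + 1/2·1/2 = 3/8.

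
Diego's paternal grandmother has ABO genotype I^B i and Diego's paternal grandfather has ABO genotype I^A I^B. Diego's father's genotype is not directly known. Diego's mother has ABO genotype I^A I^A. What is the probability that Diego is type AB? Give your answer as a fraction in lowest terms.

Diego's father's ABO genotype from I^B i × I^A I^B: 1/4 I^A I^B, 1/4 I^A i, 1/4 I^B I^B, 1/4 I^B i.
Crossing each possibility with the mother I^A I^A and summing P(type AB): 1/4·1/2 + 1/4·0 + 1/4·1 + 1/4·1/2 = 1/2.

1/2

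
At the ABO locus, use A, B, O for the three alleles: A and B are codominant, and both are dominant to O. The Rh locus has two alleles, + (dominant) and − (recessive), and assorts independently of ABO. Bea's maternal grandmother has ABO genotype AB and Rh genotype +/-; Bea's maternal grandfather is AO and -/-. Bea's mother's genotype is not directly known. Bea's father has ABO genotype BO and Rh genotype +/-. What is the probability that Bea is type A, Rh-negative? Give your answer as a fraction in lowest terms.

Bea's mother's ABO genotype from AB × AO: 1/4 AA, 1/4 AB, 1/4 AO, 1/4 BO.
Crossing each possibility with the father BO and summing P(type A): 1/4·1/2 + 1/4·1/4 + 1/4·1/4 + 1/4·0 = 1/4.
Similarly for Rh via the mother's Rh distribution: P(Rh-) = 3/8.
Independent loci: 1/4 × 3/8 = 3/32.

3/32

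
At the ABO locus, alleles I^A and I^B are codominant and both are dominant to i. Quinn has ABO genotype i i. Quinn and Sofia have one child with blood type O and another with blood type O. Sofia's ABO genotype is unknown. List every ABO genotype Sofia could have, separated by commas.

For each candidate genotype of Sofia, check whether crossing it with i i can produce every observed child phenotype.
  I^A I^A → possible child types {A} ✗
  I^A I^B → possible child types {A, B} ✗
  I^A i → possible child types {O, A} ✓
  I^B I^B → possible child types {B} ✗
  I^B i → possible child types {O, B} ✓
  i i → possible child types {O} ✓

I^A i, I^B i, i i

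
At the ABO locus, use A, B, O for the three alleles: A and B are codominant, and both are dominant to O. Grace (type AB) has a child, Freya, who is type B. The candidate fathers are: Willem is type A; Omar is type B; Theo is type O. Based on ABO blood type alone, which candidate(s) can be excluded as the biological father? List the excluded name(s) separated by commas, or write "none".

A candidate is excluded only if no genotype consistent with his phenotype could produce a type B child with a type AB mother.
Every candidate has at least one consistent genotype combination, so none can be excluded.

none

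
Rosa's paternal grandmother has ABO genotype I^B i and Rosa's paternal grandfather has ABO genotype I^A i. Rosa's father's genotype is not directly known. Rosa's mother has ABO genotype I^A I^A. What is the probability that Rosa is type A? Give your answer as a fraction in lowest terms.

Rosa's father's ABO genotype from I^B i × I^A i: 1/4 I^A I^B, 1/4 I^A i, 1/4 I^B i, 1/4 i i.
Crossing each possibility with the mother I^A I^A and summing P(type A): 1/4·1/2 + 1/4·1 + 1/4·1/2 + 1/4·1 = 3/4.

3/4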